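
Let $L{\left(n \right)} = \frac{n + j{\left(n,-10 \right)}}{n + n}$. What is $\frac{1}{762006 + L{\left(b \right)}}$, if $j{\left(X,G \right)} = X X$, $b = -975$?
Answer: $\frac{1}{761519} \approx 1.3132 \cdot 10^{-6}$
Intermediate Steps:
$j{\left(X,G \right)} = X^{2}$
$L{\left(n \right)} = \frac{n + n^{2}}{2 n}$ ($L{\left(n \right)} = \frac{n + n^{2}}{n + n} = \frac{n + n^{2}}{2 n}$)
$\frac{1}{762006 + L{\left(b \right)}} = \frac{1}{762006 + \left(\frac{1}{2} + \frac{1}{2} \left(-975\right)\right)} = \frac{1}{762006 + \left(\frac{1}{2} - \frac{975}{2}\right)} = \frac{1}{762006 - 487} = \frac{1}{761519}$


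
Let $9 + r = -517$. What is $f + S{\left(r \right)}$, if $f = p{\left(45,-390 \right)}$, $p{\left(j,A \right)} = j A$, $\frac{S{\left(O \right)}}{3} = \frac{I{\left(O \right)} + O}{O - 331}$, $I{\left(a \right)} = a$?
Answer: $- \frac{15037194}{857} \approx -17546.0$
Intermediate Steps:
$r = -526$ ($r = -9 - 517 = -526$)
$S{\left(O \right)} = \frac{6 O}{-331 + O}$ ($S{\left(O \right)} = 3 \frac{O + O}{O - 331} = 3 \frac{2 O}{-331 + O} = \frac{6 O}{-331 + O}$)
$p{\left(j,A \right)} = A j$
$f = -17550$ ($f = \left(-390\right) 45 = -17550$)
$f + S{\left(r \right)} = -17550 + 6 \left(-526\right) \frac{1}{-331 - 526} = -17550 + 6 \left(-526\right) \frac{1}{-857} = -17550 + 6 \left(-526\right) \left(- \frac{1}{857}\right) = -17550 + \frac{3156}{857} = - \frac{15037194}{857}$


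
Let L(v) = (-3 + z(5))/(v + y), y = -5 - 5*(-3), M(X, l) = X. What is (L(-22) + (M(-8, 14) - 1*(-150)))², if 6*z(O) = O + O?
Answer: 1635841/81 ≈ 20196.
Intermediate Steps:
y = 10 (y = -5 + 15 = 10)
z(O) = O/3 (z(O) = (O + O)/6 = (2*O)/6 = O/3)
L(v) = -4/(3*(10 + v)) (L(v) = (-3 + (⅓)*5)/(v + 10) = (-3 + 5/3)/(10 + v) = -4/(3*(10 + v)))
(L(-22) + (M(-8, 14) - 1*(-150)))² = (-4/(30 + 3*(-22)) + (-8 - 1*(-150)))² = (-4/(30 - 66) + (-8 + 150))² = (-4/(-36) + 142)² = (-4*(-1/36) + 142)² = (⅑ + 142)² = (1279/9)² = 1635841/81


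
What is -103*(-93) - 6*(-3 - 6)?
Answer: 9633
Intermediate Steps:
-103*(-93) - 6*(-3 - 6) = 9579 - 6*(-9) = 9579 + 54 = 9633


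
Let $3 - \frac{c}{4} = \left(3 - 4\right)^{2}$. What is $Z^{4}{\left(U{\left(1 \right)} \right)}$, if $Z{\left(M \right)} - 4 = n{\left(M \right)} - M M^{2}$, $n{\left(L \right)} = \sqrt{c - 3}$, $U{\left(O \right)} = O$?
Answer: $\left(3 + \sqrt{5}\right)^{4} \approx 751.66$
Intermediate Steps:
$c = 8$ ($c = 12 - 4 \left(3 - 4\right)^{2} = 12 - 4 \left(-1\right)^{2} = 12 - 4 = 8$)
$n{\left(L \right)} = \sqrt{5}$ ($n{\left(L \right)} = \sqrt{8 - 3} = \sqrt{5}$)
$Z{\left(M \right)} = 4 + \sqrt{5} - M^{3}$ ($Z{\left(M \right)} = 4 - \left(- \sqrt{5} + M M^{2}\right) = 4 - \left(M^{3} - \sqrt{5}\right) = 4 + \sqrt{5} - M^{3}$)
$Z^{4}{\left(U{\left(1 \right)} \right)} = \left(4 + \sqrt{5} - 1^{3}\right)^{4} = \left(4 + \sqrt{5} - 1\right)^{4} = \left(3 + \sqrt{5}\right)^{4}$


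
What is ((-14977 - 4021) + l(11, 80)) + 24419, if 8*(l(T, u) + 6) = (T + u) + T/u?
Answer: 3472891/640 ≈ 5426.4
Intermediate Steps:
l(T, u) = -6 + T/8 + u/8 + T/(8*u) (l(T, u) = -6 + ((T + u) + T/u)/8 = -6 + (T + u + T/u)/8 = -6 + (T/8 + u/8 + T/(8*u)) = -6 + T/8 + u/8 + T/(8*u))
((-14977 - 4021) + l(11, 80)) + 24419 = ((-14977 - 4021) + (⅛)*(11 + 80*(-48 + 11 + 80))/80) + 24419 = (-18998 + (⅛)*(1/80)*(11 + 80*43)) + 24419 = (-18998 + (⅛)*(1/80)*(11 + 3440)) + 24419 = (-18998 + (⅛)*(1/80)*3451) + 24419 = (-18998 + 3451/640) + 24419 = -12155269/640 + 24419 = 3472891/640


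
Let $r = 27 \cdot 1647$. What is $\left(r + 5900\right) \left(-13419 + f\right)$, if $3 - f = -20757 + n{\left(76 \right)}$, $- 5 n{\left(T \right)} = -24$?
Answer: $\frac{1847585289}{5} \approx 3.6952 \cdot 10^{8}$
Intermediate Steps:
$n{\left(T \right)} = \frac{24}{5}$ ($n{\left(T \right)} = \left(- \frac{1}{5}\right) \left(-24\right) = \frac{24}{5}$)
$r = 44469$
$f = \frac{103776}{5}$ ($f = 3 - \left(-20757 + \frac{24}{5}\right) = 3 - - \frac{103761}{5} = 3 + \frac{103761}{5} = \frac{103776}{5} \approx 20755.0$)
$\left(r + 5900\right) \left(-13419 + f\right) = \left(44469 + 5900\right) \left(-13419 + \frac{103776}{5}\right) = 50369 \cdot \frac{36681}{5} = \frac{1847585289}{5}$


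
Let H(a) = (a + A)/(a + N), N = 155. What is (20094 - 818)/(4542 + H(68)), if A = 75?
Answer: 4298548/1013009 ≈ 4.2433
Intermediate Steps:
H(a) = (75 + a)/(155 + a) (H(a) = (a + 75)/(a + 155) = (75 + a)/(155 + a))
(20094 - 818)/(4542 + H(68)) = (20094 - 818)/(4542 + (75 + 68)/(155 + 68)) = 19276/(4542 + 143/223) = 19276/(1013009/223) = 19276*(223/1013009) = 4298548/1013009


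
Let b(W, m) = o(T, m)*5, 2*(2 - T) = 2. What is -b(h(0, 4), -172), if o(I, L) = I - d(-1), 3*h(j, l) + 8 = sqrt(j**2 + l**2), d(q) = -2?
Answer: -15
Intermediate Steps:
T = 1 (T = 2 - 1/2*2 = 2 - 1 = 1)
h(j, l) = -8/3 + sqrt(j**2 + l**2)/3
o(I, L) = 2 + I (o(I, L) = I - 1*(-2) = I + 2 = 2 + I)
b(W, m) = 15 (b(W, m) = (2 + 1)*5 = 3*5 = 15)
-b(h(0, 4), -172) = -1*15 = -15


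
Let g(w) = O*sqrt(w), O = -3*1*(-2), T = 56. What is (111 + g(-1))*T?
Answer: 6216 + 336*I ≈ 6216.0 + 336.0*I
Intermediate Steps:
O = 6 (O = -3*(-2) = 6)
g(w) = 6*sqrt(w)
(111 + g(-1))*T = (111 + 6*sqrt(-1))*56 = (111 + 6*I)*56 = 6216 + 336*I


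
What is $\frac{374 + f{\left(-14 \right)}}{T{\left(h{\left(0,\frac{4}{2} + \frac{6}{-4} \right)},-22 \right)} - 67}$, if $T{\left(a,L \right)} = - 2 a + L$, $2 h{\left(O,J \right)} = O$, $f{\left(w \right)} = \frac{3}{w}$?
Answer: $- \frac{5233}{1246} \approx -4.1998$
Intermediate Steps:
$h{\left(O,J \right)} = \frac{O}{2}$
$T{\left(a,L \right)} = L - 2 a$
$\frac{374 + f{\left(-14 \right)}}{T{\left(h{\left(0,\frac{4}{2} + \frac{6}{-4} \right)},-22 \right)} - 67} = \frac{374 + \frac{3}{-14}}{\left(-22 - 2 \cdot \frac{1}{2} \cdot 0\right) - 67} = \frac{374 + 3 \left(- \frac{1}{14}\right)}{\left(-22 - 0\right) - 67} = \frac{374 - \frac{3}{14}}{\left(-22 + 0\right) - 67} = \frac{5233}{14 \left(-22 - 67\right)} = \frac{5233}{14 \left(-89\right)} = \frac{5233}{14} \left(- \frac{1}{89}\right) = - \frac{5233}{1246}$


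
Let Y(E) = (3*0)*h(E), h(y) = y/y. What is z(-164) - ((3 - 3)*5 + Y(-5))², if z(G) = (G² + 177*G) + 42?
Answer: -2090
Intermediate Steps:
h(y) = 1
z(G) = 42 + G² + 177*G
Y(E) = 0 (Y(E) = (3*0)*1 = 0*1 = 0)
z(-164) - ((3 - 3)*5 + Y(-5))² = (42 + (-164)² + 177*(-164)) - ((3 - 3)*5 + 0)² = (42 + 26896 - 29028) - (0*5 + 0)² = -2090 - (0 + 0)² = -2090 - 1*0² = -2090 - 1*0 = -2090 + 0 = -2090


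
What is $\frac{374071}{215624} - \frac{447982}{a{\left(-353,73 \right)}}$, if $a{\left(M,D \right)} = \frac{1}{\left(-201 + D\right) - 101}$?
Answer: $\frac{22120408979943}{215624} \approx 1.0259 \cdot 10^{8}$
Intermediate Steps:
$a{\left(M,D \right)} = \frac{1}{-302 + D}$
$\frac{374071}{215624} - \frac{447982}{a{\left(-353,73 \right)}} = \frac{374071}{215624} - \frac{447982}{\frac{1}{-302 + 73}} = 374071 \cdot \frac{1}{215624} - \frac{447982}{\frac{1}{-229}} = \frac{374071}{215624} - \frac{447982}{- \frac{1}{229}} = \frac{374071}{215624} - -102587878 = \frac{374071}{215624} + 102587878 = \frac{22120408979943}{215624}$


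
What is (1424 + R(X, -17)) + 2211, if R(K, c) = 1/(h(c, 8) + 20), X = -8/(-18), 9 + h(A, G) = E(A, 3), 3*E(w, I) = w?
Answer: 58163/16 ≈ 3635.2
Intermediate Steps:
E(w, I) = w/3
h(A, G) = -9 + A/3
X = 4/9 (X = -8*(-1/18) = 4/9 ≈ 0.44444)
R(K, c) = 1/(11 + c/3) (R(K, c) = 1/((-9 + c/3) + 20) = 1/(11 + c/3))
(1424 + R(X, -17)) + 2211 = (1424 + 3/(33 - 17)) + 2211 = (1424 + 3/16) + 2211 = 22787/16 + 2211 = 58163/16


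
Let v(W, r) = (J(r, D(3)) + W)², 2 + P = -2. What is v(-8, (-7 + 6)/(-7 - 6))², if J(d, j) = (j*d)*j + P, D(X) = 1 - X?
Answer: 533794816/28561 ≈ 18690.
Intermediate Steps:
P = -4 (P = -2 - 2 = -4)
J(d, j) = -4 + d*j² (J(d, j) = (j*d)*j - 4 = (d*j)*j - 4 = d*j² - 4 = -4 + d*j²)
v(W, r) = (-4 + W + 4*r)² (v(W, r) = ((-4 + r*(1 - 1*3)²) + W)² = ((-4 + r*(1 - 3)²) + W)² = ((-4 + r*(-2)²) + W)² = ((-4 + r*4) + W)² = ((-4 + 4*r) + W)² = (-4 + W + 4*r)²)
v(-8, (-7 + 6)/(-7 - 6))² = ((-4 - 8 + 4*((-7 + 6)/(-7 - 6)))²)² = ((-4 - 8 + 4*(-1/(-13)))²)² = ((-4 - 8 + 4*(-1*(-1/13)))²)² = ((-4 - 8 + 4*(1/13))²)² = ((-4 - 8 + 4/13)²)² = ((-152/13)²)² = (23104/169)² = 533794816/28561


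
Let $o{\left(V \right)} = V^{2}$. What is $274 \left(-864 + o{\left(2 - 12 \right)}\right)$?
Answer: $-209336$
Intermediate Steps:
$274 \left(-864 + o{\left(2 - 12 \right)}\right) = 274 \left(-864 + \left(2 - 12\right)^{2}\right) = 274 \left(-864 + \left(-10\right)^{2}\right) = 274 \left(-864 + 100\right) = 274 \left(-764\right) = -209336$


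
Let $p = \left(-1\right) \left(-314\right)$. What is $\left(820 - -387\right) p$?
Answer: $378998$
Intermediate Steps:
$p = 314$
$\left(820 - -387\right) p = \left(820 - -387\right) 314 = \left(820 + 387\right) 314 = 1207 \cdot 314 = 378998$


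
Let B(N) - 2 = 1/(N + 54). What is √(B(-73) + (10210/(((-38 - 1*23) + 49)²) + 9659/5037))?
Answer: √10956842830930/382812 ≈ 8.6468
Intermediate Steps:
B(N) = 2 + 1/(54 + N) (B(N) = 2 + 1/(N + 54) = 2 + 1/(54 + N))
√(B(-73) + (10210/(((-38 - 1*23) + 49)²) + 9659/5037)) = √((109 + 2*(-73))/(54 - 73) + (10210/(((-38 - 1*23) + 49)²) + 9659/5037)) = √((109 - 146)/(-19) + (10210/(((-38 - 23) + 49)²) + 9659*(1/5037))) = √(-1/19*(-37) + (10210/((-61 + 49)²) + 9659/5037)) = √(37/19 + (10210/((-12)²) + 9659/5037)) = √(37/19 + (10210/144 + 9659/5037)) = √(37/19 + (10210*(1/144) + 9659/5037)) = √(37/19 + (5105/72 + 9659/5037)) = √(37/19 + 8803111/120888) = √(171731965/2296872) = √10956842830930/382812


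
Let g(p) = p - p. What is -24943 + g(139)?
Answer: -24943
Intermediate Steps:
g(p) = 0
-24943 + g(139) = -24943 + 0 = -24943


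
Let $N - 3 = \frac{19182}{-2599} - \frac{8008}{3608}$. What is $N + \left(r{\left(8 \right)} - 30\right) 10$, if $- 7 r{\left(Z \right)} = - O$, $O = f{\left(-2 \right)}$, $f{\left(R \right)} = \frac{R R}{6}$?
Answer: $- \frac{29737378}{97293} \approx -305.65$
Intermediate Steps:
$f{\left(R \right)} = \frac{R^{2}}{6}$ ($f{\left(R \right)} = R^{2} \cdot \frac{1}{6} = \frac{R^{2}}{6}$)
$O = \frac{2}{3}$ ($O = \frac{\left(-2\right)^{2}}{6} = \frac{1}{6} \cdot 4 = \frac{2}{3} \approx 0.66667$)
$r{\left(Z \right)} = \frac{2}{21}$ ($r{\left(Z \right)} = - \frac{\left(-1\right) \frac{2}{3}}{7} = \left(- \frac{1}{7}\right) \left(- \frac{2}{3}\right) = \frac{2}{21}$)
$N = - \frac{30578}{4633}$ ($N = 3 + \left(\frac{19182}{-2599} - \frac{8008}{3608}\right) = 3 + \left(19182 \left(- \frac{1}{2599}\right) - \frac{91}{41}\right) = 3 - \frac{44477}{4633} = - \frac{30578}{4633} \approx -6.6$)
$N + \left(r{\left(8 \right)} - 30\right) 10 = - \frac{30578}{4633} + \left(\frac{2}{21} - 30\right) 10 = - \frac{30578}{4633} - \frac{6280}{21} = - \frac{29737378}{97293}$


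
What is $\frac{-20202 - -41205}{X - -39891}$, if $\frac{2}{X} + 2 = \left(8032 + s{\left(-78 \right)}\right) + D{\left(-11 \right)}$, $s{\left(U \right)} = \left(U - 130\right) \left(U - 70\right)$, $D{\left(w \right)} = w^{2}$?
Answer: $\frac{817751805}{1553156087} \approx 0.52651$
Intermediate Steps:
$s{\left(U \right)} = \left(-130 + U\right) \left(-70 + U\right)$ ($s{\left(U \right)} = \left(U - 130\right) \left(-70 + U\right) = \left(-130 + U\right) \left(-70 + U\right)$)
$X = \frac{2}{38935}$ ($X = \frac{2}{-2 + \left(\left(8032 + \left(9100 + \left(-78\right)^{2} - -15600\right)\right) + \left(-11\right)^{2}\right)} = \frac{2}{-2 + \left(\left(8032 + \left(9100 + 6084 + 15600\right)\right) + 121\right)} = \frac{2}{-2 + \left(\left(8032 + 30784\right) + 121\right)} = \frac{2}{-2 + \left(38816 + 121\right)} = \frac{2}{-2 + 38937} = \frac{2}{38935} \approx 5.1368 \cdot 10^{-5}$)
$\frac{-20202 - -41205}{X - -39891} = \frac{-20202 - -41205}{\frac{2}{38935} - -39891} = \frac{-20202 + 41205}{\frac{2}{38935} + 39891} = \frac{21003}{\frac{1553156087}{38935}} = 21003 \cdot \frac{38935}{1553156087} = \frac{817751805}{1553156087}$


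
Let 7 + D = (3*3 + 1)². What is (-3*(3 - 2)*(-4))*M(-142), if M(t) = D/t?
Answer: -558/71 ≈ -7.8592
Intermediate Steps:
D = 93 (D = -7 + (3*3 + 1)² = -7 + (9 + 1)² = -7 + 10² = -7 + 100 = 93)
M(t) = 93/t
(-3*(3 - 2)*(-4))*M(-142) = (-3*(3 - 2)*(-4))*(93/(-142)) = (-3*1*(-4))*(93*(-1/142)) = -3*(-4)*(-93/142) = 12*(-93/142) = -558/71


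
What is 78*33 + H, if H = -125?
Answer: 2449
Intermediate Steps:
78*33 + H = 78*33 - 125 = 2574 - 125 = 2449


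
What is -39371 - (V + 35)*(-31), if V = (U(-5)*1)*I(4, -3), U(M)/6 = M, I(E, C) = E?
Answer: -42006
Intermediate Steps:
U(M) = 6*M
V = -120 (V = ((6*(-5))*1)*4 = -30*1*4 = -30*4 = -120)
-39371 - (V + 35)*(-31) = -39371 - (-120 + 35)*(-31) = -39371 - (-85)*(-31) = -39371 - 1*2635 = -39371 - 2635 = -42006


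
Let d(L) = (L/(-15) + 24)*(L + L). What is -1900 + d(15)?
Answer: -1210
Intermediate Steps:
d(L) = 2*L*(24 - L/15) (d(L) = (L*(-1/15) + 24)*(2*L) = (-L/15 + 24)*(2*L) = (24 - L/15)*(2*L) = 2*L*(24 - L/15))
-1900 + d(15) = -1900 + (2/15)*15*(360 - 1*15) = -1900 + (2/15)*15*(360 - 15) = -1900 + (2/15)*15*345 = -1900 + 690 = -1210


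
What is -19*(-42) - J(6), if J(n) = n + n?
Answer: 786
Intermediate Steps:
J(n) = 2*n
-19*(-42) - J(6) = -19*(-42) - 2*6 = 798 - 1*12 = 798 - 12 = 786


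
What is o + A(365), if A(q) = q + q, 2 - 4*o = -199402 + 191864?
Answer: 2615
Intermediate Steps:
o = 1885 (o = ½ - (-199402 + 191864)/4 = ½ - ¼*(-7538) = ½ + 3769/2 = 1885)
A(q) = 2*q
o + A(365) = 1885 + 2*365 = 1885 + 730 = 2615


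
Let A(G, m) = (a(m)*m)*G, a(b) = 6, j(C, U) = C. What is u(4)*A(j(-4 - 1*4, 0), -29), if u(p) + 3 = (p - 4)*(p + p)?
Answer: -4176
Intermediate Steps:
A(G, m) = 6*G*m (A(G, m) = (6*m)*G = 6*G*m)
u(p) = -3 + 2*p*(-4 + p) (u(p) = -3 + (p - 4)*(p + p) = -3 + (-4 + p)*(2*p) = -3 + 2*p*(-4 + p))
u(4)*A(j(-4 - 1*4, 0), -29) = (-3 - 8*4 + 2*4²)*(6*(-4 - 1*4)*(-29)) = (-3 - 32 + 2*16)*(6*(-4 - 4)*(-29)) = (-3 - 32 + 32)*(6*(-8)*(-29)) = -3*1392 = -4176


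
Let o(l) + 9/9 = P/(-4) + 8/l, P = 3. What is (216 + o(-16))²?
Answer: 731025/16 ≈ 45689.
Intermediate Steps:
o(l) = -7/4 + 8/l (o(l) = -1 + (3/(-4) + 8/l) = -1 + (3*(-¼) + 8/l) = -1 + (-¾ + 8/l) = -7/4 + 8/l)
(216 + o(-16))² = (216 + (-7/4 + 8/(-16)))² = (216 + (-7/4 + 8*(-1/16)))² = (216 + (-7/4 - ½))² = (216 - 9/4)² = (855/4)² = 731025/16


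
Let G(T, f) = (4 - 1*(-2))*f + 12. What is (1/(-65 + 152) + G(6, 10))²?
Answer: 39250225/7569 ≈ 5185.7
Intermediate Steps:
G(T, f) = 12 + 6*f (G(T, f) = (4 + 2)*f + 12 = 6*f + 12 = 12 + 6*f)
(1/(-65 + 152) + G(6, 10))² = (1/(-65 + 152) + (12 + 6*10))² = (1/87 + (12 + 60))² = (1/87 + 72)² = (6265/87)² = 39250225/7569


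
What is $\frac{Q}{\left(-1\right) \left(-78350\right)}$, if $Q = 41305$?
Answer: $\frac{8261}{15670} \approx 0.52719$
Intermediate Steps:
$\frac{Q}{\left(-1\right) \left(-78350\right)} = \frac{41305}{\left(-1\right) \left(-78350\right)} = \frac{41305}{78350} = 41305 \cdot \frac{1}{78350} = \frac{8261}{15670}$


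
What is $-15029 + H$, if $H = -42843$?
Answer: $-57872$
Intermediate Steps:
$-15029 + H = -15029 - 42843 = -57872$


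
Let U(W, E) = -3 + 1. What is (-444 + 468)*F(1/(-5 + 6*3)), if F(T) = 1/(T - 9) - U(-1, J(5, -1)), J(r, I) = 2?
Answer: 1314/29 ≈ 45.310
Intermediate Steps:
U(W, E) = -2
F(T) = 2 + 1/(-9 + T) (F(T) = 1/(T - 9) - 1*(-2) = 1/(-9 + T) + 2 = 2 + 1/(-9 + T))
(-444 + 468)*F(1/(-5 + 6*3)) = (-444 + 468)*((-17 + 2/(-5 + 6*3))/(-9 + 1/(-5 + 6*3))) = 24*((-17 + 2/(-5 + 18))/(-9 + 1/(-5 + 18))) = 24*((-17 + 2/13)/(-9 + 1/13)) = 24*((-17 + 2*(1/13))/(-9 + 1/13)) = 24*((-17 + 2/13)/(-116/13)) = 24*(-13/116*(-219/13)) = 24*(219/116) = 1314/29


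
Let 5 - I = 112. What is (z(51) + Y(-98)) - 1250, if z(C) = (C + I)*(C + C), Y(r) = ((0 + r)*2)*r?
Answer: 12246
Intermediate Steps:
I = -107 (I = 5 - 1*112 = 5 - 112 = -107)
Y(r) = 2*r² (Y(r) = (r*2)*r = (2*r)*r = 2*r²)
z(C) = 2*C*(-107 + C) (z(C) = (C - 107)*(C + C) = (-107 + C)*(2*C) = 2*C*(-107 + C))
(z(51) + Y(-98)) - 1250 = (2*51*(-107 + 51) + 2*(-98)²) - 1250 = (2*51*(-56) + 2*9604) - 1250 = (-5712 + 19208) - 1250 = 13496 - 1250 = 12246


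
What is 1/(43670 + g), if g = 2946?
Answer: 1/46616 ≈ 2.1452e-5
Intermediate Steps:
1/(43670 + g) = 1/(43670 + 2946) = 1/46616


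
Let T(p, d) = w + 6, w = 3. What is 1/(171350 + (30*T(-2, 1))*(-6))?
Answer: 1/169730 ≈ 5.8917e-6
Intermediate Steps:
T(p, d) = 9 (T(p, d) = 3 + 6 = 9)
1/(171350 + (30*T(-2, 1))*(-6)) = 1/(171350 + (30*9)*(-6)) = 1/(171350 + 270*(-6)) = 1/(171350 - 1620) = 1/169730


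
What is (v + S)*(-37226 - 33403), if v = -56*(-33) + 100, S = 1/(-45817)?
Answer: -6303745252935/45817 ≈ -1.3759e+8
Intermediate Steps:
S = -1/45817 ≈ -2.1826e-5
v = 1948 (v = 1848 + 100 = 1948)
(v + S)*(-37226 - 33403) = (1948 - 1/45817)*(-37226 - 33403) = (89251515/45817)*(-70629) = -6303745252935/45817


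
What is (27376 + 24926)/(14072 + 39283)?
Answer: 17434/17785 ≈ 0.98026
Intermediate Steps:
(27376 + 24926)/(14072 + 39283) = 52302/53355 = 52302*(1/53355) = 17434/17785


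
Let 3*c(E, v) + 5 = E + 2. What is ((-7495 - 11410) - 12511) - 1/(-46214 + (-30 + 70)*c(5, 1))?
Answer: -4353063789/138562 ≈ -31416.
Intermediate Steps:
c(E, v) = -1 + E/3 (c(E, v) = -5/3 + (E + 2)/3 = -5/3 + (2 + E)/3 = -5/3 + (⅔ + E/3) = -1 + E/3)
((-7495 - 11410) - 12511) - 1/(-46214 + (-30 + 70)*c(5, 1)) = ((-7495 - 11410) - 12511) - 1/(-46214 + (-30 + 70)*(-1 + (⅓)*5)) = (-18905 - 12511) - 1/(-46214 + 40*(-1 + 5/3)) = -31416 - 1/(-46214 + 40*(⅔)) = -31416 - 1/(-46214 + 80/3) = -31416 - 1/(-138562/3) = -31416 - 1*(-3/138562) = -31416 + 3/138562 = -4353063789/138562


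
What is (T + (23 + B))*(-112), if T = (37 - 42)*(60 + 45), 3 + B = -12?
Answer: 57904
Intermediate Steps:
B = -15 (B = -3 - 12 = -15)
T = -525 (T = -5*105 = -525)
(T + (23 + B))*(-112) = (-525 + (23 - 15))*(-112) = (-525 + 8)*(-112) = -517*(-112) = 57904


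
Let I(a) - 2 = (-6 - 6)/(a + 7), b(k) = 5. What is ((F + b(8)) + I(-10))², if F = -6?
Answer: 25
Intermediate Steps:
I(a) = 2 - 12/(7 + a) (I(a) = 2 + (-6 - 6)/(a + 7) = 2 - 12/(7 + a))
((F + b(8)) + I(-10))² = ((-6 + 5) + 2*(1 - 10)/(7 - 10))² = (-1 + 2*(-9)/(-3))² = (-1 + 2*(-⅓)*(-9))² = (-1 + 6)² = 5² = 25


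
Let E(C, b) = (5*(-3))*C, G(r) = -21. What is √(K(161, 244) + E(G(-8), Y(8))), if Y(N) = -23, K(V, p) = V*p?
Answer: √39599 ≈ 198.99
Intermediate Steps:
E(C, b) = -15*C
√(K(161, 244) + E(G(-8), Y(8))) = √(161*244 - 15*(-21)) = √(39284 + 315) = √39599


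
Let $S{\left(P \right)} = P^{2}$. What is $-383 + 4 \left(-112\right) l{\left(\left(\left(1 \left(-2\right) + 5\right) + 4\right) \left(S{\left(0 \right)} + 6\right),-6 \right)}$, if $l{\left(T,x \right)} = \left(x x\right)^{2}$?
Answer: $-580991$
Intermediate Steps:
$l{\left(T,x \right)} = x^{4}$ ($l{\left(T,x \right)} = \left(x^{2}\right)^{2} = x^{4}$)
$-383 + 4 \left(-112\right) l{\left(\left(\left(1 \left(-2\right) + 5\right) + 4\right) \left(S{\left(0 \right)} + 6\right),-6 \right)} = -383 + 4 \left(-112\right) \left(-6\right)^{4} = -383 - 580608 = -580991$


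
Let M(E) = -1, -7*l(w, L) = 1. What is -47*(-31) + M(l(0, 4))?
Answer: 1456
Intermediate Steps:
l(w, L) = -⅐ (l(w, L) = -⅐*1 = -⅐)
-47*(-31) + M(l(0, 4)) = -47*(-31) - 1 = 1457 - 1 = 1456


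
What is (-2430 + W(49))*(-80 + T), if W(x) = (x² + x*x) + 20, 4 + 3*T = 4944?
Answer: 11242400/3 ≈ 3.7475e+6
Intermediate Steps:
T = 4940/3 (T = -4/3 + (⅓)*4944 = -4/3 + 1648 = 4940/3 ≈ 1646.7)
W(x) = 20 + 2*x² (W(x) = (x² + x²) + 20 = 2*x² + 20 = 20 + 2*x²)
(-2430 + W(49))*(-80 + T) = (-2430 + (20 + 2*49²))*(-80 + 4940/3) = (-2430 + (20 + 2*2401))*(4700/3) = (-2430 + (20 + 4802))*(4700/3) = (-2430 + 4822)*(4700/3) = 2392*(4700/3) = 11242400/3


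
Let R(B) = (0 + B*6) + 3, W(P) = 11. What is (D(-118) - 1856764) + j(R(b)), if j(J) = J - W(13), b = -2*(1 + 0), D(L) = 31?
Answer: -1856753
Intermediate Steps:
b = -2 (b = -2*1 = -2)
R(B) = 3 + 6*B (R(B) = (0 + 6*B) + 3 = 6*B + 3 = 3 + 6*B)
j(J) = -11 + J (j(J) = J - 1*11 = J - 11 = -11 + J)
(D(-118) - 1856764) + j(R(b)) = (31 - 1856764) + (-11 + (3 + 6*(-2))) = -1856733 + (-11 + (3 - 12)) = -1856733 + (-11 - 9) = -1856733 - 20 = -1856753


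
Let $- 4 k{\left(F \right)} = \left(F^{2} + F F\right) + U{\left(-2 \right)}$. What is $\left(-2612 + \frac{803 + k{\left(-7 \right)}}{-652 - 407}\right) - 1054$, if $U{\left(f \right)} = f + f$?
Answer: $- \frac{7766147}{2118} \approx -3666.7$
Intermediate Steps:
$U{\left(f \right)} = 2 f$
$k{\left(F \right)} = 1 - \frac{F^{2}}{2}$ ($k{\left(F \right)} = - \frac{\left(F^{2} + F F\right) + 2 \left(-2\right)}{4} = - \frac{\left(F^{2} + F^{2}\right) - 4}{4} = - \frac{2 F^{2} - 4}{4} = - \frac{-4 + 2 F^{2}}{4} = 1 - \frac{F^{2}}{2}$)
$\left(-2612 + \frac{803 + k{\left(-7 \right)}}{-652 - 407}\right) - 1054 = \left(-2612 + \frac{803 + \left(1 - \frac{\left(-7\right)^{2}}{2}\right)}{-652 - 407}\right) - 1054 = \left(-2612 + \frac{803 + \left(1 - \frac{49}{2}\right)}{-1059}\right) - 1054 = \left(-2612 + \left(803 + \left(1 - \frac{49}{2}\right)\right) \left(- \frac{1}{1059}\right)\right) - 1054 = \left(-2612 + \left(803 - \frac{47}{2}\right) \left(- \frac{1}{1059}\right)\right) - 1054 = \left(-2612 + \frac{1559}{2} \left(- \frac{1}{1059}\right)\right) - 1054 = \left(-2612 - \frac{1559}{2118}\right) - 1054 = - \frac{5533775}{2118} - 1054 = - \frac{7766147}{2118}$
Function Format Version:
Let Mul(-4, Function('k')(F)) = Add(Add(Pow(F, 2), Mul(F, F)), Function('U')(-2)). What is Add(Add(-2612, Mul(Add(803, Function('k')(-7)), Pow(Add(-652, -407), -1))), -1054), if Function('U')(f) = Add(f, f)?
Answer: Rational(-7766147, 2118) ≈ -3666.7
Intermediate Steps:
Function('U')(f) = Mul(2, f)
Function('k')(F) = Add(1, Mul(Rational(-1, 2), Pow(F, 2))) (Function('k')(F) = Mul(Rational(-1, 4), Add(Add(Pow(F, 2), Mul(F, F)), Mul(2, -2))) = Mul(Rational(-1, 4), Add(Add(Pow(F, 2), Pow(F, 2)), -4)) = Mul(Rational(-1, 4), Add(Mul(2, Pow(F, 2)), -4)) = Mul(Rational(-1, 4), Add(-4, Mul(2, Pow(F, 2)))) = Add(1, Mul(Rational(-1, 2), Pow(F, 2))))
Add(Add(-2612, Mul(Add(803, Function('k')(-7)), Pow(Add(-652, -407), -1))), -1054) = Add(Add(-2612, Mul(Add(803, Add(1, Mul(Rational(-1, 2), Pow(-7, 2)))), Pow(Add(-652, -407), -1))), -1054) = Add(Add(-2612, Mul(Add(803, Add(1, Mul(Rational(-1, 2), 49))), Pow(-1059, -1))), -1054) = Add(Add(-2612, Mul(Add(803, Add(1, Rational(-49, 2))), Rational(-1, 1059))), -1054) = Add(Add(-2612, Mul(Add(803, Rational(-47, 2)), Rational(-1, 1059))), -1054) = Add(Add(-2612, Mul(Rational(1559, 2), Rational(-1, 1059))), -1054) = Add(Add(-2612, Rational(-1559, 2118)), -1054) = Add(Rational(-5533775, 2118), -1054) = Rational(-7766147, 2118)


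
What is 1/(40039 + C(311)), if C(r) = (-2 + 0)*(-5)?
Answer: 1/40049 ≈ 2.4969e-5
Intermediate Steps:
C(r) = 10 (C(r) = -2*(-5) = 10)
1/(40039 + C(311)) = 1/(40039 + 10) = 1/40049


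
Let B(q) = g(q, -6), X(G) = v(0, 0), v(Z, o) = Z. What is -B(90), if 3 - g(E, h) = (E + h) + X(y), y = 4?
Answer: 81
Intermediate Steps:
X(G) = 0
g(E, h) = 3 - E - h (g(E, h) = 3 - ((E + h) + 0) = 3 - (E + h) = 3 + (-E - h) = 3 - E - h)
B(q) = 9 - q (B(q) = 3 - q - 1*(-6) = 3 - q + 6 = 9 - q)
-B(90) = -(9 - 1*90) = -(9 - 90) = -1*(-81) = 81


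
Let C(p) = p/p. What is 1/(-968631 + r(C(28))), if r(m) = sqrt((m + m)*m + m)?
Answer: -322877/312748671386 - sqrt(3)/938246014158 ≈ -1.0324e-6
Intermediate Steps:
C(p) = 1
r(m) = sqrt(m + 2*m**2) (r(m) = sqrt((2*m)*m + m) = sqrt(2*m**2 + m) = sqrt(m + 2*m**2))
1/(-968631 + r(C(28))) = 1/(-968631 + sqrt(1*(1 + 2*1))) = 1/(-968631 + sqrt(1*(1 + 2))) = 1/(-968631 + sqrt(1*3)) = 1/(-968631 + sqrt(3))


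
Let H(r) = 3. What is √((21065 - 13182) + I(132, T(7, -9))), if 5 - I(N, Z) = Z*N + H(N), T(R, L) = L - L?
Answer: √7885 ≈ 88.797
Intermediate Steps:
T(R, L) = 0
I(N, Z) = 2 - N*Z (I(N, Z) = 5 - (Z*N + 3) = 5 - (N*Z + 3) = 5 - (3 + N*Z) = 5 + (-3 - N*Z) = 2 - N*Z)
√((21065 - 13182) + I(132, T(7, -9))) = √((21065 - 13182) + (2 - 1*132*0)) = √(7883 + (2 + 0)) = √(7883 + 2) = √7885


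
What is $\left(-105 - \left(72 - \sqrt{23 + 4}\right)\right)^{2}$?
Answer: $31356 - 1062 \sqrt{3} \approx 29517.0$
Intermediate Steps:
$\left(-105 - \left(72 - \sqrt{23 + 4}\right)\right)^{2} = \left(-105 - \left(72 - \sqrt{27}\right)\right)^{2} = \left(-105 - \left(72 - 3 \sqrt{3}\right)\right)^{2} = \left(-177 + 3 \sqrt{3}\right)^{2}$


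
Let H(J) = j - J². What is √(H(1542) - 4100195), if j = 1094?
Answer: I*√6476865 ≈ 2545.0*I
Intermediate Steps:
H(J) = 1094 - J²
√(H(1542) - 4100195) = √((1094 - 1*1542²) - 4100195) = √((1094 - 1*2377764) - 4100195) = √((1094 - 2377764) - 4100195) = √(-2376670 - 4100195) = √(-6476865) = I*√6476865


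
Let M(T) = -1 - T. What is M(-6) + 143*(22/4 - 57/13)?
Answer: 329/2 ≈ 164.50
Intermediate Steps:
M(-6) + 143*(22/4 - 57/13) = (-1 - 1*(-6)) + 143*(22/4 - 57/13) = (-1 + 6) + 143*(22*(¼) - 57*1/13) = 5 + 143*(11/2 - 57/13) = 5 + 143*(29/26) = 5 + 319/2 = 329/2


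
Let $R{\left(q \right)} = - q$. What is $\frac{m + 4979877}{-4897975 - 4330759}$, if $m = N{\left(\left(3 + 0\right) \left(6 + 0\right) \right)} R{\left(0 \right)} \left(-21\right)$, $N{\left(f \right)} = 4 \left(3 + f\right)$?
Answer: $- \frac{4979877}{9228734} \approx -0.53961$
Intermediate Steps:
$N{\left(f \right)} = 12 + 4 f$
$m = 0$ ($m = \left(12 + 4 \left(3 + 0\right) \left(6 + 0\right)\right) \left(\left(-1\right) 0\right) \left(-21\right) = \left(12 + 4 \cdot 3 \cdot 6\right) 0 \left(-21\right) = \left(12 + 4 \cdot 18\right) 0 \left(-21\right) = \left(12 + 72\right) 0 \left(-21\right) = 84 \cdot 0 \left(-21\right) = 0 \left(-21\right) = 0$)
$\frac{m + 4979877}{-4897975 - 4330759} = \frac{0 + 4979877}{-4897975 - 4330759} = \frac{4979877}{-9228734} = 4979877 \left(- \frac{1}{9228734}\right) = - \frac{4979877}{9228734}$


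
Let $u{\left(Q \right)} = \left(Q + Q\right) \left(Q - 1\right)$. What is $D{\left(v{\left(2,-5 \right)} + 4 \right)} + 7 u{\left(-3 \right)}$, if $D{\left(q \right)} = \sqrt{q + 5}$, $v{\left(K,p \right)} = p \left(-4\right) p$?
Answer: $168 + i \sqrt{91} \approx 168.0 + 9.5394 i$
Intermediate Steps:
$u{\left(Q \right)} = 2 Q \left(-1 + Q\right)$
$v{\left(K,p \right)} = - 4 p^{2}$ ($v{\left(K,p \right)} = - 4 p p = - 4 p^{2}$)
$D{\left(q \right)} = \sqrt{5 + q}$
$D{\left(v{\left(2,-5 \right)} + 4 \right)} + 7 u{\left(-3 \right)} = \sqrt{5 + \left(- 4 \left(-5\right)^{2} + 4\right)} + 7 \cdot 2 \left(-3\right) \left(-1 - 3\right) = \sqrt{5 + \left(\left(-4\right) 25 + 4\right)} + 7 \cdot 2 \left(-3\right) \left(-4\right) = \sqrt{5 + \left(-100 + 4\right)} + 7 \cdot 24 = \sqrt{5 - 96} + 168 = \sqrt{-91} + 168 = i \sqrt{91} + 168 = 168 + i \sqrt{91}$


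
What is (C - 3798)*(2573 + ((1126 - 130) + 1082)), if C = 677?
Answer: -14515771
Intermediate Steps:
(C - 3798)*(2573 + ((1126 - 130) + 1082)) = (677 - 3798)*(2573 + ((1126 - 130) + 1082)) = -3121*(2573 + (996 + 1082)) = -3121*(2573 + 2078) = -3121*4651 = -14515771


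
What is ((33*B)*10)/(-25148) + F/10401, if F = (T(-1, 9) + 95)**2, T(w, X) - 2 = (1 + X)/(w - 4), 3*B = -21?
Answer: 125493505/130782174 ≈ 0.95956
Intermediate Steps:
B = -7 (B = (1/3)*(-21) = -7)
T(w, X) = 2 + (1 + X)/(-4 + w) (T(w, X) = 2 + (1 + X)/(w - 4) = 2 + (1 + X)/(-4 + w))
F = 9025 (F = ((-7 + 9 + 2*(-1))/(-4 - 1) + 95)**2 = ((-7 + 9 - 2)/(-5) + 95)**2 = (-1/5*0 + 95)**2 = (0 + 95)**2 = 95**2 = 9025)
((33*B)*10)/(-25148) + F/10401 = ((33*(-7))*10)/(-25148) + 9025/10401 = -231*10*(-1/25148) + 9025*(1/10401) = -2310*(-1/25148) + 9025/10401 = 1155/12574 + 9025/10401 = 125493505/130782174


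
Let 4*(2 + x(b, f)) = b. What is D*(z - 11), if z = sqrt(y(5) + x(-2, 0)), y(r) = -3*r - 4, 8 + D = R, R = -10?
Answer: 198 - 9*I*sqrt(86) ≈ 198.0 - 83.463*I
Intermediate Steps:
x(b, f) = -2 + b/4
D = -18 (D = -8 - 10 = -18)
y(r) = -4 - 3*r
z = I*sqrt(86)/2 (z = sqrt((-4 - 3*5) + (-2 + (1/4)*(-2))) = sqrt((-4 - 15) + (-2 - 1/2)) = sqrt(-19 - 5/2) = sqrt(-43/2) = I*sqrt(86)/2 ≈ 4.6368*I)
D*(z - 11) = -18*(I*sqrt(86)/2 - 11) = -18*(-11 + I*sqrt(86)/2) = 198 - 9*I*sqrt(86)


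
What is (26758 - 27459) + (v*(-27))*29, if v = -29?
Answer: 22006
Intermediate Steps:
(26758 - 27459) + (v*(-27))*29 = (26758 - 27459) - 29*(-27)*29 = -701 + 783*29 = -701 + 22707 = 22006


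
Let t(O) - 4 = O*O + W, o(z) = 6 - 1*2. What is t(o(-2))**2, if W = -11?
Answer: 81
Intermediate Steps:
o(z) = 4 (o(z) = 6 - 2 = 4)
t(O) = -7 + O**2 (t(O) = 4 + (O*O - 11) = 4 + (O**2 - 11) = 4 + (-11 + O**2) = -7 + O**2)
t(o(-2))**2 = (-7 + 4**2)**2 = (-7 + 16)**2 = 9**2 = 81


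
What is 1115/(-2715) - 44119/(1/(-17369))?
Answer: 416102480450/543 ≈ 7.6630e+8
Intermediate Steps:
1115/(-2715) - 44119/(1/(-17369)) = 1115*(-1/2715) - 44119/(-1/17369) = -223/543 - 44119*(-17369) = -223/543 + 766302911 = 416102480450/543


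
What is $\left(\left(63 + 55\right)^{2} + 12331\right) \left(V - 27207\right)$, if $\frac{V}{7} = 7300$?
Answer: $627310715$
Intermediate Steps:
$V = 51100$ ($V = 7 \cdot 7300 = 51100$)
$\left(\left(63 + 55\right)^{2} + 12331\right) \left(V - 27207\right) = \left(\left(63 + 55\right)^{2} + 12331\right) \left(51100 - 27207\right) = \left(118^{2} + 12331\right) \left(51100 - 27207\right) = \left(13924 + 12331\right) \left(51100 - 27207\right) = 26255 \cdot 23893 = 627310715$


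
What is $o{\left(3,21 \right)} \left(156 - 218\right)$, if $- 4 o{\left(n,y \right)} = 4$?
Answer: $62$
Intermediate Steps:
$o{\left(n,y \right)} = -1$ ($o{\left(n,y \right)} = \left(- \frac{1}{4}\right) 4 = -1$)
$o{\left(3,21 \right)} \left(156 - 218\right) = - (156 - 218) = \left(-1\right) \left(-62\right) = 62$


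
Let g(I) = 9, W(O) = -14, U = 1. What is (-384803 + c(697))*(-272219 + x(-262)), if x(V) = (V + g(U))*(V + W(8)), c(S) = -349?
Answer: 77951298432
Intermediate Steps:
x(V) = (-14 + V)*(9 + V) (x(V) = (V + 9)*(V - 14) = (9 + V)*(-14 + V) = (-14 + V)*(9 + V))
(-384803 + c(697))*(-272219 + x(-262)) = (-384803 - 349)*(-272219 + (-126 + (-262)**2 - 5*(-262))) = -385152*(-272219 + (-126 + 68644 + 1310)) = -385152*(-272219 + 69828) = -385152*(-202391) = 77951298432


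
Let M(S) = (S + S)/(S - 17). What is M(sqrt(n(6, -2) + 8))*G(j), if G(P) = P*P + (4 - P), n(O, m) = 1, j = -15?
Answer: -732/7 ≈ -104.57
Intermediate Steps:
G(P) = 4 + P**2 - P (G(P) = P**2 + (4 - P) = 4 + P**2 - P)
M(S) = 2*S/(-17 + S) (M(S) = (2*S)/(-17 + S) = 2*S/(-17 + S))
M(sqrt(n(6, -2) + 8))*G(j) = (2*sqrt(1 + 8)/(-17 + sqrt(1 + 8)))*(4 + (-15)**2 - 1*(-15)) = (2*sqrt(9)/(-17 + sqrt(9)))*(4 + 225 + 15) = (2*3/(-17 + 3))*244 = (2*3/(-14))*244 = (2*3*(-1/14))*244 = -3/7*244 = -732/7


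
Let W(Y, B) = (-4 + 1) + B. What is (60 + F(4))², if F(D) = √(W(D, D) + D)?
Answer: (60 + √5)² ≈ 3873.3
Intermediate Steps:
W(Y, B) = -3 + B
F(D) = √(-3 + 2*D) (F(D) = √((-3 + D) + D) = √(-3 + 2*D))
(60 + F(4))² = (60 + √(-3 + 2*4))² = (60 + √(-3 + 8))² = (60 + √5)²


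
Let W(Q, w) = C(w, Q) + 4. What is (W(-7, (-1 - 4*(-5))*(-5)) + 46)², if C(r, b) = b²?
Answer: 9801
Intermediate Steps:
W(Q, w) = 4 + Q² (W(Q, w) = Q² + 4 = 4 + Q²)
(W(-7, (-1 - 4*(-5))*(-5)) + 46)² = ((4 + (-7)²) + 46)² = ((4 + 49) + 46)² = (53 + 46)² = 99² = 9801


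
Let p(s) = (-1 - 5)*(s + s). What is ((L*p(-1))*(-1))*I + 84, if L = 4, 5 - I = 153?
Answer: 7188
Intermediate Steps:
I = -148 (I = 5 - 1*153 = 5 - 153 = -148)
p(s) = -12*s
((L*p(-1))*(-1))*I + 84 = ((4*(-12*(-1)))*(-1))*(-148) + 84 = ((4*12)*(-1))*(-148) + 84 = (48*(-1))*(-148) + 84 = -48*(-148) + 84 = 7104 + 84 = 7188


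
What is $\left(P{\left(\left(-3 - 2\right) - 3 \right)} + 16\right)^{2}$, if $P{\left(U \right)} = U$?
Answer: $64$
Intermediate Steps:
$\left(P{\left(\left(-3 - 2\right) - 3 \right)} + 16\right)^{2} = \left(\left(\left(-3 - 2\right) - 3\right) + 16\right)^{2} = \left(\left(-5 - 3\right) + 16\right)^{2} = \left(-8 + 16\right)^{2} = 8^{2} = 64$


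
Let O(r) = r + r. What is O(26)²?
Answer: 2704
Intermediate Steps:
O(r) = 2*r
O(26)² = (2*26)² = 52² = 2704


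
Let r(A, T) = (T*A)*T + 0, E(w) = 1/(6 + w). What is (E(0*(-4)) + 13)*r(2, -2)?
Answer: 316/3 ≈ 105.33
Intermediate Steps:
r(A, T) = A*T² (r(A, T) = (A*T)*T + 0 = A*T² + 0 = A*T²)
(E(0*(-4)) + 13)*r(2, -2) = (1/(6 + 0*(-4)) + 13)*(2*(-2)²) = (1/(6 + 0) + 13)*(2*4) = (1/6 + 13)*8 = (⅙ + 13)*8 = (79/6)*8 = 316/3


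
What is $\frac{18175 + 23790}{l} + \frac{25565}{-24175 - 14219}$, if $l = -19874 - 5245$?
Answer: $- \frac{250374605}{107157654} \approx -2.3365$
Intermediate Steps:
$l = -25119$ ($l = -19874 - 5245 = -25119$)
$\frac{18175 + 23790}{l} + \frac{25565}{-24175 - 14219} = \frac{18175 + 23790}{-25119} + \frac{25565}{-24175 - 14219} = 41965 \left(- \frac{1}{25119}\right) + \frac{25565}{-24175 - 14219} = - \frac{41965}{25119} + \frac{25565}{-38394} = - \frac{41965}{25119} + 25565 \left(- \frac{1}{38394}\right) = - \frac{41965}{25119} - \frac{25565}{38394} = - \frac{250374605}{107157654}$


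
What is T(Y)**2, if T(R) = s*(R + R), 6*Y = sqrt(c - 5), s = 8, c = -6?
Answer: -704/9 ≈ -78.222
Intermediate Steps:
Y = I*sqrt(11)/6 (Y = sqrt(-6 - 5)/6 = sqrt(-11)/6 = (I*sqrt(11))/6 = I*sqrt(11)/6 ≈ 0.55277*I)
T(R) = 16*R (T(R) = 8*(R + R) = 8*(2*R) = 16*R)
T(Y)**2 = (16*(I*sqrt(11)/6))**2 = (8*I*sqrt(11)/3)**2 = -704/9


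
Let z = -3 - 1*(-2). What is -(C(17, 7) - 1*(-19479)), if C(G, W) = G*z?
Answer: -19462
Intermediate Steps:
z = -1 (z = -3 + 2 = -1)
C(G, W) = -G (C(G, W) = G*(-1) = -G)
-(C(17, 7) - 1*(-19479)) = -(-1*17 - 1*(-19479)) = -(-17 + 19479) = -1*19462 = -19462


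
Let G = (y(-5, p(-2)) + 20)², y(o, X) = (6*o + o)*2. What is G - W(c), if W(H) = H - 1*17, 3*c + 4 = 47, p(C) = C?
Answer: 7508/3 ≈ 2502.7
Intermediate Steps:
c = 43/3 (c = -4/3 + (⅓)*47 = -4/3 + 47/3 = 43/3 ≈ 14.333)
y(o, X) = 14*o (y(o, X) = (7*o)*2 = 14*o)
W(H) = -17 + H (W(H) = H - 17 = -17 + H)
G = 2500 (G = (14*(-5) + 20)² = (-70 + 20)² = (-50)² = 2500)
G - W(c) = 2500 - (-17 + 43/3) = 2500 - 1*(-8/3) = 2500 + 8/3 = 7508/3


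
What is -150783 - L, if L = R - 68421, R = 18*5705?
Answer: -185052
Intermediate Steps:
R = 102690
L = 34269 (L = 102690 - 68421 = 34269)
-150783 - L = -150783 - 1*34269 = -150783 - 34269 = -185052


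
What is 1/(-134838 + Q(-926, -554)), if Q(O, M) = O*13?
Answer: -1/146876 ≈ -6.8085e-6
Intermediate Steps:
Q(O, M) = 13*O
1/(-134838 + Q(-926, -554)) = 1/(-134838 + 13*(-926)) = 1/(-134838 - 12038) = 1/(-146876) = -1/146876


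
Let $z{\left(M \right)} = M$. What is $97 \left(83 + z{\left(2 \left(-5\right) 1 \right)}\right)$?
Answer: $7081$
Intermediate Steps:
$97 \left(83 + z{\left(2 \left(-5\right) 1 \right)}\right) = 97 \left(83 + 2 \left(-5\right) 1\right) = 97 \left(83 - 10\right) = 97 \cdot 73 = 7081$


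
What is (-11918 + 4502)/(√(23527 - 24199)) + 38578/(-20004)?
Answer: -19289/10002 + 309*I*√42/7 ≈ -1.9285 + 286.08*I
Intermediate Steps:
(-11918 + 4502)/(√(23527 - 24199)) + 38578/(-20004) = -7416*(-I*√42/168) + 38578*(-1/20004) = -7416*(-I*√42/168) - 19289/10002 = -(-309)*I*√42/7 - 19289/10002 = 309*I*√42/7 - 19289/10002 = -19289/10002 + 309*I*√42/7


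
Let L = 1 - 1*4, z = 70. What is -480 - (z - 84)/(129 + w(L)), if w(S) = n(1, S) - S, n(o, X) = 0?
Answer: -31673/66 ≈ -479.89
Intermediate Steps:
L = -3 (L = 1 - 4 = -3)
w(S) = -S (w(S) = 0 - S = -S)
-480 - (z - 84)/(129 + w(L)) = -480 - (70 - 84)/(129 - 1*(-3)) = -480 - (-14)/(129 + 3) = -480 - (-14)/132 = -480 - 1*(-7/66) = -480 + 7/66 = -31673/66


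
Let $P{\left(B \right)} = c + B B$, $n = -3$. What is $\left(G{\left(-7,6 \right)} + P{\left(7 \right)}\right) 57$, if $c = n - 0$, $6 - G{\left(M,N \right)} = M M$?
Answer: $171$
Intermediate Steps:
$G{\left(M,N \right)} = 6 - M^{2}$ ($G{\left(M,N \right)} = 6 - M M = 6 - M^{2}$)
$c = -3$ ($c = -3 - 0 = -3 + 0 = -3$)
$P{\left(B \right)} = -3 + B^{2}$ ($P{\left(B \right)} = -3 + B B = -3 + B^{2}$)
$\left(G{\left(-7,6 \right)} + P{\left(7 \right)}\right) 57 = \left(\left(6 - \left(-7\right)^{2}\right) - \left(3 - 7^{2}\right)\right) 57 = \left(\left(6 - 49\right) + \left(-3 + 49\right)\right) 57 = \left(\left(6 - 49\right) + 46\right) 57 = \left(-43 + 46\right) 57 = 3 \cdot 57 = 171$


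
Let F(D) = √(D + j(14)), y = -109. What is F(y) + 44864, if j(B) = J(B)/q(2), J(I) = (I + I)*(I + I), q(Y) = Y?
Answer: 44864 + √283 ≈ 44881.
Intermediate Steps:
J(I) = 4*I² (J(I) = (2*I)*(2*I) = 4*I²)
j(B) = 2*B² (j(B) = (4*B²)/2 = (4*B²)*(½) = 2*B²)
F(D) = √(392 + D) (F(D) = √(D + 2*14²) = √(D + 2*196) = √(D + 392) = √(392 + D))
F(y) + 44864 = √(392 - 109) + 44864 = √283 + 44864 = 44864 + √283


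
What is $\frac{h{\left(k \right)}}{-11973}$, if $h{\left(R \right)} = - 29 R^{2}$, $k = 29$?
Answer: $\frac{24389}{11973} \approx 2.037$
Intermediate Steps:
$\frac{h{\left(k \right)}}{-11973} = \frac{\left(-29\right) 29^{2}}{-11973} = \left(-29\right) 841 \left(- \frac{1}{11973}\right) = \left(-24389\right) \left(- \frac{1}{11973}\right) = \frac{24389}{11973}$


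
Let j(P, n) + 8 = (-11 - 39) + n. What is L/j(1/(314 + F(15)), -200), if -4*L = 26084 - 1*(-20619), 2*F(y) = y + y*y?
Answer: 46703/1032 ≈ 45.255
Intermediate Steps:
F(y) = y/2 + y**2/2 (F(y) = (y + y*y)/2 = (y + y**2)/2 = y/2 + y**2/2)
j(P, n) = -58 + n (j(P, n) = -8 + ((-11 - 39) + n) = -8 + (-50 + n) = -58 + n)
L = -46703/4 (L = -(26084 - 1*(-20619))/4 = -(26084 + 20619)/4 = -1/4*46703 = -46703/4 ≈ -11676.)
L/j(1/(314 + F(15)), -200) = -46703/(4*(-58 - 200)) = -46703/4/(-258) = -46703/4*(-1/258) = 46703/1032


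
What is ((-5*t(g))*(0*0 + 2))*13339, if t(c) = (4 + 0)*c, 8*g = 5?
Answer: -333475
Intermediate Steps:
g = 5/8 (g = (⅛)*5 = 5/8 ≈ 0.62500)
t(c) = 4*c
((-5*t(g))*(0*0 + 2))*13339 = ((-20*5/8)*(0*0 + 2))*13339 = ((-5*5/2)*(0 + 2))*13339 = -25/2*2*13339 = -25*13339 = -333475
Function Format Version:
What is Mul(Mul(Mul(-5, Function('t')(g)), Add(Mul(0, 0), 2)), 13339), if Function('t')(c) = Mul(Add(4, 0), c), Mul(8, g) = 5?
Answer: -333475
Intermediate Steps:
g = Rational(5, 8) (g = Mul(Rational(1, 8), 5) = Rational(5, 8) ≈ 0.62500)
Function('t')(c) = Mul(4, c)
Mul(Mul(Mul(-5, Function('t')(g)), Add(Mul(0, 0), 2)), 13339) = Mul(Mul(Mul(-5, Mul(4, Rational(5, 8))), Add(Mul(0, 0), 2)), 13339) = Mul(Mul(Mul(-5, Rational(5, 2)), Add(0, 2)), 13339) = Mul(Mul(Rational(-25, 2), 2), 13339) = Mul(-25, 13339) = -333475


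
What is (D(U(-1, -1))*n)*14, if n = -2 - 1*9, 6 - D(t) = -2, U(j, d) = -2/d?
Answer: -1232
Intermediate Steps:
D(t) = 8 (D(t) = 6 - 1*(-2) = 6 + 2 = 8)
n = -11 (n = -2 - 9 = -11)
(D(U(-1, -1))*n)*14 = (8*(-11))*14 = -88*14 = -1232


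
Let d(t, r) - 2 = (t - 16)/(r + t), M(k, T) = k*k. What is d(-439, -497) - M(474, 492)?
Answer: -16176493/72 ≈ -2.2467e+5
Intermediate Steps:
M(k, T) = k²
d(t, r) = 2 + (-16 + t)/(r + t) (d(t, r) = 2 + (t - 16)/(r + t) = 2 + (-16 + t)/(r + t))
d(-439, -497) - M(474, 492) = (-16 + 2*(-497) + 3*(-439))/(-497 - 439) - 1*474² = (-16 - 994 - 1317)/(-936) - 1*224676 = -1/936*(-2327) - 224676 = 179/72 - 224676 = -16176493/72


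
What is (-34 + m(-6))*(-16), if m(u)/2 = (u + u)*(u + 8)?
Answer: 1312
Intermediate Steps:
m(u) = 4*u*(8 + u) (m(u) = 2*((u + u)*(u + 8)) = 2*((2*u)*(8 + u)) = 2*(2*u*(8 + u)) = 4*u*(8 + u))
(-34 + m(-6))*(-16) = (-34 + 4*(-6)*(8 - 6))*(-16) = (-34 + 4*(-6)*2)*(-16) = (-34 - 48)*(-16) = -82*(-16) = 1312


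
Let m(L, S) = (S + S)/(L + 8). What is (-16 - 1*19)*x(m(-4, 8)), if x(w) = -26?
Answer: 910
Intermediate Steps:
m(L, S) = 2*S/(8 + L) (m(L, S) = (2*S)/(8 + L) = 2*S/(8 + L))
(-16 - 1*19)*x(m(-4, 8)) = (-16 - 1*19)*(-26) = (-16 - 19)*(-26) = -35*(-26) = 910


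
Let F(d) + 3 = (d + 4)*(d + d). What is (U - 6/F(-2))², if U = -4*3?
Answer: 15876/121 ≈ 131.21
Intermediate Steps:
F(d) = -3 + 2*d*(4 + d) (F(d) = -3 + (d + 4)*(d + d) = -3 + (4 + d)*(2*d) = -3 + 2*d*(4 + d))
U = -12
(U - 6/F(-2))² = (-12 - 6/(-3 + 2*(-2)² + 8*(-2)))² = (-12 - 6/(-3 + 2*4 - 16))² = (-12 - 6/(-3 + 8 - 16))² = (-12 - 6/(-11))² = (-12 - 6*(-1/11))² = (-12 + 6/11)² = (-126/11)² = 15876/121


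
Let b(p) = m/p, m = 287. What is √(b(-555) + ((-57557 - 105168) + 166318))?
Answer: 2*√276643635/555 ≈ 59.937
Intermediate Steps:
b(p) = 287/p
√(b(-555) + ((-57557 - 105168) + 166318)) = √(287/(-555) + ((-57557 - 105168) + 166318)) = √(287*(-1/555) + (-162725 + 166318)) = √(-287/555 + 3593) = √(1993828/555) = 2*√276643635/555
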